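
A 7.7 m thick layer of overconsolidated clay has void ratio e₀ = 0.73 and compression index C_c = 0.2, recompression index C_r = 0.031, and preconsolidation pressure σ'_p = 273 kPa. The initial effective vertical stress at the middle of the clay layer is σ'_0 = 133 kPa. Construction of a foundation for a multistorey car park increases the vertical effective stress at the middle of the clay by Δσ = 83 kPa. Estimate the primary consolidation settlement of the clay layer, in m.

S_c ≈ 0.0291 m

Final effective stress: σ'_f = 133 + 83 = 216 kPa.
σ'_f = 216 ≤ σ'_p = 273 kPa, so the clay remains overconsolidated and only the recompression index applies:
S_c = C_r·H/(1+e₀)·log₁₀(σ'_f/σ'_0) = 0.031×7.7/1.73×log₁₀(216/133)
    = 0.13798 × 0.2106 = 0.02906 m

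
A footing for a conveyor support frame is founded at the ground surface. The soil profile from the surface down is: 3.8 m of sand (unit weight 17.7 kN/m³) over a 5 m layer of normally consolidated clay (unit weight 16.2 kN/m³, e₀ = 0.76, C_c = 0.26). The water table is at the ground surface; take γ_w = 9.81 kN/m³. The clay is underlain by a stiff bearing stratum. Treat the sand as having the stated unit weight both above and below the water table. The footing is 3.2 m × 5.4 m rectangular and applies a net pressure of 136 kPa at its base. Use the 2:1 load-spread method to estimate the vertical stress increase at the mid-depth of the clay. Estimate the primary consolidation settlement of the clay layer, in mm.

S_c ≈ 121 mm

Mid-depth of clay below the ground surface: z = 3.8 + 5/2 = 6.3 m.
Total vertical stress at mid-clay: σ_v = 17.7×3.8 + 16.2×2.5 = 107.76 kPa.
Pore pressure: u = 9.81×(6.3 − 0) = 61.803 kPa.
Initial effective stress: σ'_0 = σ_v − u = 107.76 − 61.803 = 45.957 kPa.
Stress increase at mid-clay by the 2:1 spreading method:
Δσ = qBL/((B+z)(L+z)) = 136×3.2×5.4/((3.2+6.3)(5.4+6.3)) = 21.143 kPa
Final effective stress: σ'_f = σ'_0 + Δσ = 45.957 + 21.143 = 67.1 kPa.
Normally consolidated clay, so the full stress increment lies on the virgin compression line:
S_c = C_c·H/(1+e₀)·log₁₀(σ'_f/σ'_0) = 0.26×5/(1+0.76)×log₁₀(67.1/45.957)
    = 0.73864 × 0.16437 = 0.1214 m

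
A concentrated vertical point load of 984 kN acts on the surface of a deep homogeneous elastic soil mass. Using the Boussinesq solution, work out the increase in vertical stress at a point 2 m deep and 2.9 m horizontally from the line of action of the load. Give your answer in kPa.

Δσ_z ≈ 6.93 kPa

Boussinesq vertical stress below a point load on an elastic half-space:
Δσ_z = 3P/(2πz²) · [1 + (r/z)²]^(−5/2)
r/z = 2.9/2 = 1.45; [1+(r/z)²]^(−5/2) = 0.058982.
Δσ_z = 3×984/(2π×2²) × 0.058982 = 117.46 × 0.058982 = 6.928 kPa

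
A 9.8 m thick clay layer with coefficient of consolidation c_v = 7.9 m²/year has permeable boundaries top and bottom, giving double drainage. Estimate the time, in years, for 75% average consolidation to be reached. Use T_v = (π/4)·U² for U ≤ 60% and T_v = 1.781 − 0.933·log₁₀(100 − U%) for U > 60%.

Drainage path length: H_d = H/2 = 4.9 m (double drainage).
U > 60%: T_v = 1.781 − 0.933·log₁₀(100 − 75) = 0.47672.
t = T_v·H_d²/c_v = 0.47672×4.9²/7.9 = 1.449 years.

t ≈ 1.45 years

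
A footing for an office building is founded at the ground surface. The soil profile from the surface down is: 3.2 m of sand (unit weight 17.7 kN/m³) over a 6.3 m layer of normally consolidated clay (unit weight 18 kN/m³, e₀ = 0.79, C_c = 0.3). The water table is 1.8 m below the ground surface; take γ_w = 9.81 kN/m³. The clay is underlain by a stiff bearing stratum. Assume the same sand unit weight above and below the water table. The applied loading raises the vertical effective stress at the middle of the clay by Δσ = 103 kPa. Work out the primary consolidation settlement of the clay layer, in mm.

Mid-depth of clay below the ground surface: z = 3.2 + 6.3/2 = 6.35 m.
Total vertical stress at mid-clay: σ_v = 17.7×3.2 + 18×3.15 = 113.34 kPa.
Pore pressure: u = 9.81×(6.35 − 1.8) = 44.636 kPa.
Initial effective stress: σ'_0 = σ_v − u = 113.34 − 44.636 = 68.704 kPa.
Final effective stress: σ'_f = σ'_0 + Δσ = 68.704 + 103 = 171.7 kPa.
Normally consolidated clay, so the full stress increment lies on the virgin compression line:
S_c = C_c·H/(1+e₀)·log₁₀(σ'_f/σ'_0) = 0.3×6.3/(1+0.79)×log₁₀(171.7/68.704)
    = 1.0559 × 0.39779 = 0.42 m

S_c ≈ 420 mm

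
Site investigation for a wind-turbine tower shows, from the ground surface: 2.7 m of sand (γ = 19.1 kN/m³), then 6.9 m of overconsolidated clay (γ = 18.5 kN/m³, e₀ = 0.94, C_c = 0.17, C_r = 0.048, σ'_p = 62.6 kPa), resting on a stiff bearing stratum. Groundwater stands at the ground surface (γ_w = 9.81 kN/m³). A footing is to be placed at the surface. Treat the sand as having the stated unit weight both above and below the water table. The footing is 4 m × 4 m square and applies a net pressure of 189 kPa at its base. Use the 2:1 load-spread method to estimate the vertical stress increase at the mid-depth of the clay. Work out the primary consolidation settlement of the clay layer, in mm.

S_c ≈ 88 mm

Mid-depth of clay below the ground surface: z = 2.7 + 6.9/2 = 6.15 m.
Total vertical stress at mid-clay: σ_v = 19.1×2.7 + 18.5×3.45 = 115.4 kPa.
Pore pressure: u = 9.81×(6.15 − 0) = 60.332 kPa.
Initial effective stress: σ'_0 = σ_v − u = 115.4 − 60.332 = 55.068 kPa.
Stress increase at mid-clay by the 2:1 spreading method:
Δσ = qBL/((B+z)(L+z)) = 189×4×4/((4+6.15)(4+6.15)) = 29.353 kPa
Final effective stress: σ'_f = 55.068 + 29.353 = 84.421 kPa.
σ'_f = 84.421 > σ'_p = 62.6 kPa, so the stress path crosses the preconsolidation pressure — recompression up to σ'_p, then virgin compression beyond:
S_c = H/(1+e₀)·[C_r·log₁₀(σ'_p/σ'_0) + C_c·log₁₀(σ'_f/σ'_p)]
    = 6.9/1.94 × [0.048×log₁₀(62.6/55.068) + 0.17×log₁₀(84.421/62.6)]
    = 3.5567 × [0.0026724 + 0.022079] = 0.08803 m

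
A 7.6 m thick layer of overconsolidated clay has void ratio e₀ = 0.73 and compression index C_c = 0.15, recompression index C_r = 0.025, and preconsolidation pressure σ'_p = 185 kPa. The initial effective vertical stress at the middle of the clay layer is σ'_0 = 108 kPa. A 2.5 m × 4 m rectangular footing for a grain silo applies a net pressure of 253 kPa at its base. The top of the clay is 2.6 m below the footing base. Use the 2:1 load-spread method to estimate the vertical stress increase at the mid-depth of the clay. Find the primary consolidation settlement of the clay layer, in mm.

S_c ≈ 10.8 mm

Mid-depth of clay below the footing base: z = 2.6 + 7.6/2 = 6.4 m.
Stress increase at mid-clay by the 2:1 spreading method:
Δσ = qBL/((B+z)(L+z)) = 253×2.5×4/((2.5+6.4)(4+6.4)) = 27.334 kPa
Final effective stress: σ'_f = 108 + 27.334 = 135.33 kPa.
σ'_f = 135.33 ≤ σ'_p = 185 kPa, so the clay remains overconsolidated and only the recompression index applies:
S_c = C_r·H/(1+e₀)·log₁₀(σ'_f/σ'_0) = 0.025×7.6/1.73×log₁₀(135.33/108)
    = 0.10983 × 0.09797 = 0.01076 m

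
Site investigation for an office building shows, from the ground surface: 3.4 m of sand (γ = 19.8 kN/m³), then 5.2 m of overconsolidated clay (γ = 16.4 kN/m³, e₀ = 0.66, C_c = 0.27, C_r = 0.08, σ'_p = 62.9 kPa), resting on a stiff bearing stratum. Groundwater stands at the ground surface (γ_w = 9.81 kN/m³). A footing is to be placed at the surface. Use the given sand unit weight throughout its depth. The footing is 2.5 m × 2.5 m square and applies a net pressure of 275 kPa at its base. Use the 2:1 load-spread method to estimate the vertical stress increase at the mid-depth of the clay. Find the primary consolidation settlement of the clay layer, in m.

Mid-depth of clay below the ground surface: z = 3.4 + 5.2/2 = 6 m.
Total vertical stress at mid-clay: σ_v = 19.8×3.4 + 16.4×2.6 = 109.96 kPa.
Pore pressure: u = 9.81×(6 − 0) = 58.86 kPa.
Initial effective stress: σ'_0 = σ_v − u = 109.96 − 58.86 = 51.1 kPa.
Stress increase at mid-clay by the 2:1 spreading method:
Δσ = qBL/((B+z)(L+z)) = 275×2.5×2.5/((2.5+6)(2.5+6)) = 23.789 kPa
Final effective stress: σ'_f = 51.1 + 23.789 = 74.889 kPa.
σ'_f = 74.889 > σ'_p = 62.9 kPa, so the stress path crosses the preconsolidation pressure — recompression up to σ'_p, then virgin compression beyond:
S_c = H/(1+e₀)·[C_r·log₁₀(σ'_p/σ'_0) + C_c·log₁₀(σ'_f/σ'_p)]
    = 5.2/1.66 × [0.08×log₁₀(62.9/51.1) + 0.27×log₁₀(74.889/62.9)]
    = 3.1325 × [0.0072184 + 0.020457] = 0.08669 m

S_c ≈ 0.0867 m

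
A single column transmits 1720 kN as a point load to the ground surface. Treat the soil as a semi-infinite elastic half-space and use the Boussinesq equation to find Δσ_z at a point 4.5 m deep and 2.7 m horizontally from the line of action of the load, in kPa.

Boussinesq vertical stress below a point load on an elastic half-space:
Δσ_z = 3P/(2πz²) · [1 + (r/z)²]^(−5/2)
r/z = 2.7/4.5 = 0.6; [1+(r/z)²]^(−5/2) = 0.46361.
Δσ_z = 3×1720/(2π×4.5²) × 0.46361 = 40.555 × 0.46361 = 18.8 kPa

Δσ_z ≈ 18.8 kPa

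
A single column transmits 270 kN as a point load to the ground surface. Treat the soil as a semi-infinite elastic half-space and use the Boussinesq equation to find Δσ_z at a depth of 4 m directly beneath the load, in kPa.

Boussinesq vertical stress below a point load on an elastic half-space:
Δσ_z = 3P/(2πz²) · [1 + (r/z)²]^(−5/2)
r/z = 0/4 = 0; [1+(r/z)²]^(−5/2) = 1.
Δσ_z = 3×270/(2π×4²) × 1 = 8.0572 × 1 = 8.057 kPa

Δσ_z ≈ 8.06 kPa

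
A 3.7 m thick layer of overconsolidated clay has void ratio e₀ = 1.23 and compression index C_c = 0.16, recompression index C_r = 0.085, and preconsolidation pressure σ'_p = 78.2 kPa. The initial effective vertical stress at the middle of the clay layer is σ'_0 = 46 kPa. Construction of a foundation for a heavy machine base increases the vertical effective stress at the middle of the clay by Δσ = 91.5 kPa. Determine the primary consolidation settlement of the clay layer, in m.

Final effective stress: σ'_f = 46 + 91.5 = 137.5 kPa.
σ'_f = 137.5 > σ'_p = 78.2 kPa, so the stress path crosses the preconsolidation pressure — recompression up to σ'_p, then virgin compression beyond:
S_c = H/(1+e₀)·[C_r·log₁₀(σ'_p/σ'_0) + C_c·log₁₀(σ'_f/σ'_p)]
    = 3.7/2.23 × [0.085×log₁₀(78.2/46) + 0.16×log₁₀(137.5/78.2)]
    = 1.6592 × [0.019588 + 0.039215] = 0.09757 m

S_c ≈ 0.0976 m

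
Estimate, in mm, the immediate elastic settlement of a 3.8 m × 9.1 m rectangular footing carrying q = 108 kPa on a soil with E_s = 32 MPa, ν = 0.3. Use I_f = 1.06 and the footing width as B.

Immediate (elastic) settlement: S_e = q·B·(1−ν²)/E_s · I_f.
E_s = 32 MPa = 32000 kPa.
S_e = 108 × 3.8 × (1 − 0.3²) / 32000 × 1.06
    = 108 × 3.8 × 0.91 / 32000 × 1.06
    = 0.01237 m = 12.37 mm

S_e ≈ 12.4 mm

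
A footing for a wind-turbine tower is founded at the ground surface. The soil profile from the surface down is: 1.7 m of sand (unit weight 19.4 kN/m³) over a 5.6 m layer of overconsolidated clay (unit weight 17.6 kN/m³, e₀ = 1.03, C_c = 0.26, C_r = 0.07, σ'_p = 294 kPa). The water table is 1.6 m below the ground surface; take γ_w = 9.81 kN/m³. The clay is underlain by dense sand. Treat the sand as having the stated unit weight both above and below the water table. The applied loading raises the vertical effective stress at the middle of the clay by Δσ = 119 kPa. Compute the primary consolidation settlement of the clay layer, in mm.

Mid-depth of clay below the ground surface: z = 1.7 + 5.6/2 = 4.5 m.
Total vertical stress at mid-clay: σ_v = 19.4×1.7 + 17.6×2.8 = 82.26 kPa.
Pore pressure: u = 9.81×(4.5 − 1.6) = 28.449 kPa.
Initial effective stress: σ'_0 = σ_v − u = 82.26 − 28.449 = 53.811 kPa.
Final effective stress: σ'_f = 53.811 + 119 = 172.81 kPa.
σ'_f = 172.81 ≤ σ'_p = 294 kPa, so the clay remains overconsolidated and only the recompression index applies:
S_c = C_r·H/(1+e₀)·log₁₀(σ'_f/σ'_0) = 0.07×5.6/2.03×log₁₀(172.81/53.811)
    = 0.1931 × 0.5067 = 0.09784 m

S_c ≈ 97.8 mm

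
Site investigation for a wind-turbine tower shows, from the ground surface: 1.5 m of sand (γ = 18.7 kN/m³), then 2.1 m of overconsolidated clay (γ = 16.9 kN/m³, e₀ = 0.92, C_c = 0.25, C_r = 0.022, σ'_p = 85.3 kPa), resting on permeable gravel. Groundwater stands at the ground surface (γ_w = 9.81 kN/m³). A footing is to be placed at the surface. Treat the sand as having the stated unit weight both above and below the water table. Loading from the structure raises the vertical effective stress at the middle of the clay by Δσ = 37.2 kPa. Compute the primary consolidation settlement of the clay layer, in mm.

S_c ≈ 10.7 mm

Mid-depth of clay below the ground surface: z = 1.5 + 2.1/2 = 2.55 m.
Total vertical stress at mid-clay: σ_v = 18.7×1.5 + 16.9×1.05 = 45.795 kPa.
Pore pressure: u = 9.81×(2.55 − 0) = 25.015 kPa.
Initial effective stress: σ'_0 = σ_v − u = 45.795 − 25.015 = 20.78 kPa.
Final effective stress: σ'_f = 20.78 + 37.2 = 57.98 kPa.
σ'_f = 57.98 ≤ σ'_p = 85.3 kPa, so the clay remains overconsolidated and only the recompression index applies:
S_c = C_r·H/(1+e₀)·log₁₀(σ'_f/σ'_0) = 0.022×2.1/1.92×log₁₀(57.98/20.78)
    = 0.024064 × 0.44563 = 0.01072 m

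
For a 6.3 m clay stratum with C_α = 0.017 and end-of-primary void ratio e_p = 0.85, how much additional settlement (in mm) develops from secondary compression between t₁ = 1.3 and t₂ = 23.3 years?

Secondary compression: S_s = C_α·H/(1+e_p)·log₁₀(t₂/t₁)
S_s = 0.017×6.3/(1+0.85)×log₁₀(23.3/1.3)
    = 0.05789 × 1.253 = 0.07256 m

S_s ≈ 72.6 mm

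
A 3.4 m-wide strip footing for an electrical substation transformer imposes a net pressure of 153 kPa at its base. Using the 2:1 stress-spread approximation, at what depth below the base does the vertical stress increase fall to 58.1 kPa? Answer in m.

2:1 spreading — at depth z the loaded area has grown by z in each plan dimension:
qB/(B+z) = Δσ_z ⇒ z = qB/Δσ_z − B = 153×3.4/58.1 − 3.4 = 5.554 m

z ≈ 5.55 m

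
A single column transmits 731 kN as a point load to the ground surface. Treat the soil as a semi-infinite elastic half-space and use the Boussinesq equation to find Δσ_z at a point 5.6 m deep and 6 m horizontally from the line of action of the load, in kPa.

Boussinesq vertical stress below a point load on an elastic half-space:
Δσ_z = 3P/(2πz²) · [1 + (r/z)²]^(−5/2)
r/z = 6/5.6 = 1.0714; [1+(r/z)²]^(−5/2) = 0.14789.
Δσ_z = 3×731/(2π×5.6²) × 0.14789 = 11.13 × 0.14789 = 1.646 kPa

Δσ_z ≈ 1.65 kPa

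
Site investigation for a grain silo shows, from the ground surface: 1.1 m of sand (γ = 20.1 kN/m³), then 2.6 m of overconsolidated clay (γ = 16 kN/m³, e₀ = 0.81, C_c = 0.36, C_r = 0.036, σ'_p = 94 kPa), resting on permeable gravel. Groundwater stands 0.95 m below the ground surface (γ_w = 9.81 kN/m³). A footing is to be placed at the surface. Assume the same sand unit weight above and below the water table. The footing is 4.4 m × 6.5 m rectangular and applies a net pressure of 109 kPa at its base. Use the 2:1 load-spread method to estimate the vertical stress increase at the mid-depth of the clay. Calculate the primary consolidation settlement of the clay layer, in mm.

S_c ≈ 23.1 mm

Mid-depth of clay below the ground surface: z = 1.1 + 2.6/2 = 2.4 m.
Total vertical stress at mid-clay: σ_v = 20.1×1.1 + 16×1.3 = 42.91 kPa.
Pore pressure: u = 9.81×(2.4 − 0.95) = 14.225 kPa.
Initial effective stress: σ'_0 = σ_v − u = 42.91 − 14.225 = 28.685 kPa.
Stress increase at mid-clay by the 2:1 spreading method:
Δσ = qBL/((B+z)(L+z)) = 109×4.4×6.5/((4.4+2.4)(6.5+2.4)) = 51.51 kPa
Final effective stress: σ'_f = 28.685 + 51.51 = 80.195 kPa.
σ'_f = 80.195 ≤ σ'_p = 94 kPa, so the clay remains overconsolidated and only the recompression index applies:
S_c = C_r·H/(1+e₀)·log₁₀(σ'_f/σ'_0) = 0.036×2.6/1.81×log₁₀(80.195/28.685)
    = 0.051714 × 0.44649 = 0.02309 m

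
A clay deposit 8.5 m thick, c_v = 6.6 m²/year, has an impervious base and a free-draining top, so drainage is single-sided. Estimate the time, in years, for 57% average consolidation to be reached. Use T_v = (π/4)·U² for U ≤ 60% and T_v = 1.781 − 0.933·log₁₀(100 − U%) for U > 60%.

t ≈ 2.79 years

Drainage path length: H_d = H = 8.5 m (single drainage).
U ≤ 60%: T_v = (π/4)·U² = (π/4)×0.57² = 0.25518.
t = T_v·H_d²/c_v = 0.25518×8.5²/6.6 = 2.793 years.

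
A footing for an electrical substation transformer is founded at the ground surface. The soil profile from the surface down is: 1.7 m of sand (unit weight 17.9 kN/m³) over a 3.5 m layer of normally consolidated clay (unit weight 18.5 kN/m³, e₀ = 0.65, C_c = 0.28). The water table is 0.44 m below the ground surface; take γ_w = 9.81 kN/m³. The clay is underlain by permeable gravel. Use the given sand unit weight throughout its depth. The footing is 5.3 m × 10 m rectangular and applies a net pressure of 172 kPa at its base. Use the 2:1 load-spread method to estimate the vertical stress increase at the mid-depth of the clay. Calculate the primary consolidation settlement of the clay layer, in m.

S_c ≈ 0.31 m

Mid-depth of clay below the ground surface: z = 1.7 + 3.5/2 = 3.45 m.
Total vertical stress at mid-clay: σ_v = 17.9×1.7 + 18.5×1.75 = 62.805 kPa.
Pore pressure: u = 9.81×(3.45 − 0.44) = 29.528 kPa.
Initial effective stress: σ'_0 = σ_v − u = 62.805 − 29.528 = 33.277 kPa.
Stress increase at mid-clay by the 2:1 spreading method:
Δσ = qBL/((B+z)(L+z)) = 172×5.3×10/((5.3+3.45)(10+3.45)) = 77.459 kPa
Final effective stress: σ'_f = σ'_0 + Δσ = 33.277 + 77.459 = 110.74 kPa.
Normally consolidated clay, so the full stress increment lies on the virgin compression line:
S_c = C_c·H/(1+e₀)·log₁₀(σ'_f/σ'_0) = 0.28×3.5/(1+0.65)×log₁₀(110.74/33.277)
    = 0.59394 × 0.52216 = 0.3101 m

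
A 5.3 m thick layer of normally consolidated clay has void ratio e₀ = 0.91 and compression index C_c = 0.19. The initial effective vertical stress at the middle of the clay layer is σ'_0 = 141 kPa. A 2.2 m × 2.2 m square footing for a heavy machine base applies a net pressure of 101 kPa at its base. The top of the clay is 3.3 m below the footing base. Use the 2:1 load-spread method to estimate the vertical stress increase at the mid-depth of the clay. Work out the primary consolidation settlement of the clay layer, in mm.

S_c ≈ 11.7 mm

Mid-depth of clay below the footing base: z = 3.3 + 5.3/2 = 5.95 m.
Stress increase at mid-clay by the 2:1 spreading method:
Δσ = qBL/((B+z)(L+z)) = 101×2.2×2.2/((2.2+5.95)(2.2+5.95)) = 7.3596 kPa
Final effective stress: σ'_f = σ'_0 + Δσ = 141 + 7.3596 = 148.36 kPa.
Normally consolidated clay, so the full stress increment lies on the virgin compression line:
S_c = C_c·H/(1+e₀)·log₁₀(σ'_f/σ'_0) = 0.19×5.3/(1+0.91)×log₁₀(148.36/141)
    = 0.52723 × 0.022098 = 0.01165 m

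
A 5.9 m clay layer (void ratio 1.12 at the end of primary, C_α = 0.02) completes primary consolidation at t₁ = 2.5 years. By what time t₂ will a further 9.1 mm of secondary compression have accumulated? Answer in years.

t₂ ≈ 3.64 years

S_s = C_α·H/(1+e_p)·log₁₀(t₂/t₁) ⇒ log₁₀(t₂/t₁) = S_s·(1+e_p)/(C_α·H).
log₁₀(t₂/t₁) = 0.0091 × (1+1.12) / (0.02×5.9) = 0.1635
t₂ = t₁ × 10^0.1635 = 2.5 × 1.457 = 3.643 years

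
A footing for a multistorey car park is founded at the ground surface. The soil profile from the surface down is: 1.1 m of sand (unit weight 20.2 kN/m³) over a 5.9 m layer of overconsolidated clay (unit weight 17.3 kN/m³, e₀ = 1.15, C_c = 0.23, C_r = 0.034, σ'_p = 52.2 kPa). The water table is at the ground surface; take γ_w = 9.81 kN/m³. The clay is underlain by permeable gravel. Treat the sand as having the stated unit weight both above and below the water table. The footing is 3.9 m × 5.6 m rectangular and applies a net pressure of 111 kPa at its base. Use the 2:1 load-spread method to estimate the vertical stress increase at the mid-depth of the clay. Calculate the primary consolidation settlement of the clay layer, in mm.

S_c ≈ 78.6 mm

Mid-depth of clay below the ground surface: z = 1.1 + 5.9/2 = 4.05 m.
Total vertical stress at mid-clay: σ_v = 20.2×1.1 + 17.3×2.95 = 73.255 kPa.
Pore pressure: u = 9.81×(4.05 − 0) = 39.73 kPa.
Initial effective stress: σ'_0 = σ_v − u = 73.255 − 39.73 = 33.525 kPa.
Stress increase at mid-clay by the 2:1 spreading method:
Δσ = qBL/((B+z)(L+z)) = 111×3.9×5.6/((3.9+4.05)(5.6+4.05)) = 31.6 kPa
Final effective stress: σ'_f = 33.525 + 31.6 = 65.125 kPa.
σ'_f = 65.125 > σ'_p = 52.2 kPa, so the stress path crosses the preconsolidation pressure — recompression up to σ'_p, then virgin compression beyond:
S_c = H/(1+e₀)·[C_r·log₁₀(σ'_p/σ'_0) + C_c·log₁₀(σ'_f/σ'_p)]
    = 5.9/2.15 × [0.034×log₁₀(52.2/33.525) + 0.23×log₁₀(65.125/52.2)]
    = 2.7442 × [0.0065383 + 0.022098] = 0.07858 m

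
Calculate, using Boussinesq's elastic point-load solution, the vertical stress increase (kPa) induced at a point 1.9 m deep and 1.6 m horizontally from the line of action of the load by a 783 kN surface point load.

Δσ_z ≈ 27.1 kPa

Boussinesq vertical stress below a point load on an elastic half-space:
Δσ_z = 3P/(2πz²) · [1 + (r/z)²]^(−5/2)
r/z = 1.6/1.9 = 0.84211; [1+(r/z)²]^(−5/2) = 0.26185.
Δσ_z = 3×783/(2π×1.9²) × 0.26185 = 103.56 × 0.26185 = 27.12 kPa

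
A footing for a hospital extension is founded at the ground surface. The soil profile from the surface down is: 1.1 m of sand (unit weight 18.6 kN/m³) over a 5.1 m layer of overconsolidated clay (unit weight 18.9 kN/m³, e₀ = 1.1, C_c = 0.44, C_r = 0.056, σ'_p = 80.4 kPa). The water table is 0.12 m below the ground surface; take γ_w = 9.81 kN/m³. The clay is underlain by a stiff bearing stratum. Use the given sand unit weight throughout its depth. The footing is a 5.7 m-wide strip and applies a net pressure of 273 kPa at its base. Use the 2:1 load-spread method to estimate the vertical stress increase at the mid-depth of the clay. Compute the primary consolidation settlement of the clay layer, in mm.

S_c ≈ 475 mm

Mid-depth of clay below the ground surface: z = 1.1 + 5.1/2 = 3.65 m.
Total vertical stress at mid-clay: σ_v = 18.6×1.1 + 18.9×2.55 = 68.655 kPa.
Pore pressure: u = 9.81×(3.65 − 0.12) = 34.629 kPa.
Initial effective stress: σ'_0 = σ_v − u = 68.655 − 34.629 = 34.026 kPa.
Stress increase at mid-clay by the 2:1 spreading method:
Δσ = qB/(B+z) = 273×5.7/(5.7+3.65) = 166.43 kPa
Final effective stress: σ'_f = 34.026 + 166.43 = 200.46 kPa.
σ'_f = 200.46 > σ'_p = 80.4 kPa, so the stress path crosses the preconsolidation pressure — recompression up to σ'_p, then virgin compression beyond:
S_c = H/(1+e₀)·[C_r·log₁₀(σ'_p/σ'_0) + C_c·log₁₀(σ'_f/σ'_p)]
    = 5.1/2.1 × [0.056×log₁₀(80.4/34.026) + 0.44×log₁₀(200.46/80.4)]
    = 2.4286 × [0.020913 + 0.17458] = 0.4748 m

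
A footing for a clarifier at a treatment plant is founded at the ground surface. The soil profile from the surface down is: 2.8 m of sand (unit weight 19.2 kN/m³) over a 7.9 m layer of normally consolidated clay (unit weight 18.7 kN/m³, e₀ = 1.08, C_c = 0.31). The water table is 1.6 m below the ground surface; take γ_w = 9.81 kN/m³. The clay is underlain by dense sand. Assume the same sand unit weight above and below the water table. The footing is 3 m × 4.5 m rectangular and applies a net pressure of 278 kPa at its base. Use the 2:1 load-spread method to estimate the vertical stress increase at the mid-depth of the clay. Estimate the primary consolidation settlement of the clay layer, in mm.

S_c ≈ 188 mm

Mid-depth of clay below the ground surface: z = 2.8 + 7.9/2 = 6.75 m.
Total vertical stress at mid-clay: σ_v = 19.2×2.8 + 18.7×3.95 = 127.62 kPa.
Pore pressure: u = 9.81×(6.75 − 1.6) = 50.522 kPa.
Initial effective stress: σ'_0 = σ_v − u = 127.62 − 50.522 = 77.098 kPa.
Stress increase at mid-clay by the 2:1 spreading method:
Δσ = qBL/((B+z)(L+z)) = 278×3×4.5/((3+6.75)(4.5+6.75)) = 34.215 kPa
Final effective stress: σ'_f = σ'_0 + Δσ = 77.098 + 34.215 = 111.31 kPa.
Normally consolidated clay, so the full stress increment lies on the virgin compression line:
S_c = C_c·H/(1+e₀)·log₁₀(σ'_f/σ'_0) = 0.31×7.9/(1+1.08)×log₁₀(111.31/77.098)
    = 1.1774 × 0.15949 = 0.1878 m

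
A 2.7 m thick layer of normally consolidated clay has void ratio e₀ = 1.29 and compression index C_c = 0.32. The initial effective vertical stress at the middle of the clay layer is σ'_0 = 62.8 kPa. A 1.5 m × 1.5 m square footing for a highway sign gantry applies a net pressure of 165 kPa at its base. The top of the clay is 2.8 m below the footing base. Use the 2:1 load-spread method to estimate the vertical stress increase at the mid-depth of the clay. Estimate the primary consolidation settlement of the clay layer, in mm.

S_c ≈ 27.8 mm

Mid-depth of clay below the footing base: z = 2.8 + 2.7/2 = 4.15 m.
Stress increase at mid-clay by the 2:1 spreading method:
Δσ = qBL/((B+z)(L+z)) = 165×1.5×1.5/((1.5+4.15)(1.5+4.15)) = 11.63 kPa
Final effective stress: σ'_f = σ'_0 + Δσ = 62.8 + 11.63 = 74.43 kPa.
Normally consolidated clay, so the full stress increment lies on the virgin compression line:
S_c = C_c·H/(1+e₀)·log₁₀(σ'_f/σ'_0) = 0.32×2.7/(1+1.29)×log₁₀(74.43/62.8)
    = 0.37729 × 0.073788 = 0.02784 m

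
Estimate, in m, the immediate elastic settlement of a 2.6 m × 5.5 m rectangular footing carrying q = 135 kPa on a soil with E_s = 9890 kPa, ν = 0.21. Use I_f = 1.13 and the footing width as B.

Immediate (elastic) settlement: S_e = q·B·(1−ν²)/E_s · I_f.
S_e = 135 × 2.6 × (1 − 0.21²) / 9890 × 1.13
    = 135 × 2.6 × 0.9559 / 9890 × 1.13
    = 0.03834 m

S_e ≈ 0.0383 m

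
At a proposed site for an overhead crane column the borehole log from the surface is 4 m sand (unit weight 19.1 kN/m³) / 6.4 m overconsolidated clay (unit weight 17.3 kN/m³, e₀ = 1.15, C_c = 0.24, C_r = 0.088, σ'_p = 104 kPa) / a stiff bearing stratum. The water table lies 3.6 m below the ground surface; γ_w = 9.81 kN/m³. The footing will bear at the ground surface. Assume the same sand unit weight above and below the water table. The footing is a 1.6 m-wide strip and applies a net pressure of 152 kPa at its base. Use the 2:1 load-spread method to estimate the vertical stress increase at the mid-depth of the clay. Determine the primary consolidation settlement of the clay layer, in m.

Mid-depth of clay below the ground surface: z = 4 + 6.4/2 = 7.2 m.
Total vertical stress at mid-clay: σ_v = 19.1×4 + 17.3×3.2 = 131.76 kPa.
Pore pressure: u = 9.81×(7.2 − 3.6) = 35.316 kPa.
Initial effective stress: σ'_0 = σ_v − u = 131.76 − 35.316 = 96.444 kPa.
Stress increase at mid-clay by the 2:1 spreading method:
Δσ = qB/(B+z) = 152×1.6/(1.6+7.2) = 27.636 kPa
Final effective stress: σ'_f = 96.444 + 27.636 = 124.08 kPa.
σ'_f = 124.08 > σ'_p = 104 kPa, so the stress path crosses the preconsolidation pressure — recompression up to σ'_p, then virgin compression beyond:
S_c = H/(1+e₀)·[C_r·log₁₀(σ'_p/σ'_0) + C_c·log₁₀(σ'_f/σ'_p)]
    = 6.4/2.15 × [0.088×log₁₀(104/96.444) + 0.24×log₁₀(124.08/104)]
    = 2.9767 × [0.0028827 + 0.0184] = 0.06335 m

S_c ≈ 0.0634 m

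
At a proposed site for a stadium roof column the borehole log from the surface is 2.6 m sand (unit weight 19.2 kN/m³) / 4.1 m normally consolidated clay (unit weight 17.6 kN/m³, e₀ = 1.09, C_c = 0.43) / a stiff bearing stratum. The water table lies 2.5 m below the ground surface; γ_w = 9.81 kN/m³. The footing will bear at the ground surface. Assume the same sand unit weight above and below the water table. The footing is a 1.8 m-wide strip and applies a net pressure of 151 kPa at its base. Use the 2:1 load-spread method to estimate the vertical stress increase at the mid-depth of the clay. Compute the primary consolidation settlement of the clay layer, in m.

S_c ≈ 0.183 m

Mid-depth of clay below the ground surface: z = 2.6 + 4.1/2 = 4.65 m.
Total vertical stress at mid-clay: σ_v = 19.2×2.6 + 17.6×2.05 = 86 kPa.
Pore pressure: u = 9.81×(4.65 − 2.5) = 21.091 kPa.
Initial effective stress: σ'_0 = σ_v − u = 86 − 21.091 = 64.909 kPa.
Stress increase at mid-clay by the 2:1 spreading method:
Δσ = qB/(B+z) = 151×1.8/(1.8+4.65) = 42.14 kPa
Final effective stress: σ'_f = σ'_0 + Δσ = 64.909 + 42.14 = 107.05 kPa.
Normally consolidated clay, so the full stress increment lies on the virgin compression line:
S_c = C_c·H/(1+e₀)·log₁₀(σ'_f/σ'_0) = 0.43×4.1/(1+1.09)×log₁₀(107.05/64.909)
    = 0.84354 × 0.21728 = 0.1833 m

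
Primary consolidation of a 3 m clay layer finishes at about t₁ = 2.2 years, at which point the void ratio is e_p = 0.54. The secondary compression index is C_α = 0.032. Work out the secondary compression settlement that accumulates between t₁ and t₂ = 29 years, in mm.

Secondary compression: S_s = C_α·H/(1+e_p)·log₁₀(t₂/t₁)
S_s = 0.032×3/(1+0.54)×log₁₀(29/2.2)
    = 0.06234 × 1.12 = 0.06982 m

S_s ≈ 69.8 mm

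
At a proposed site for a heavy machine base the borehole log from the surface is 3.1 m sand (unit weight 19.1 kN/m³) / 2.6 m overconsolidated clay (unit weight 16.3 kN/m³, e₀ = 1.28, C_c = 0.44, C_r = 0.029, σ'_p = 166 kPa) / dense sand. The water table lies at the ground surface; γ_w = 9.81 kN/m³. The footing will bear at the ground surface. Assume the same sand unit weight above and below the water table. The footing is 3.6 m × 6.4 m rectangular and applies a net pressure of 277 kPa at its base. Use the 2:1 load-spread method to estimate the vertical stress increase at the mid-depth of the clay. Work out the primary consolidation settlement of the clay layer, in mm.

Mid-depth of clay below the ground surface: z = 3.1 + 2.6/2 = 4.4 m.
Total vertical stress at mid-clay: σ_v = 19.1×3.1 + 16.3×1.3 = 80.4 kPa.
Pore pressure: u = 9.81×(4.4 − 0) = 43.164 kPa.
Initial effective stress: σ'_0 = σ_v − u = 80.4 − 43.164 = 37.236 kPa.
Stress increase at mid-clay by the 2:1 spreading method:
Δσ = qBL/((B+z)(L+z)) = 277×3.6×6.4/((3.6+4.4)(6.4+4.4)) = 73.867 kPa
Final effective stress: σ'_f = 37.236 + 73.867 = 111.1 kPa.
σ'_f = 111.1 ≤ σ'_p = 166 kPa, so the clay remains overconsolidated and only the recompression index applies:
S_c = C_r·H/(1+e₀)·log₁₀(σ'_f/σ'_0) = 0.029×2.6/2.28×log₁₀(111.1/37.236)
    = 0.033072 × 0.47475 = 0.0157 m

S_c ≈ 15.7 mm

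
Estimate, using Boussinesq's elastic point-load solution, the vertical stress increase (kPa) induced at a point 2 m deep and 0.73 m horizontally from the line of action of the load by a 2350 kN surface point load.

Boussinesq vertical stress below a point load on an elastic half-space:
Δσ_z = 3P/(2πz²) · [1 + (r/z)²]^(−5/2)
r/z = 0.73/2 = 0.365; [1+(r/z)²]^(−5/2) = 0.73149.
Δσ_z = 3×2350/(2π×2²) × 0.73149 = 280.51 × 0.73149 = 205.2 kPa

Δσ_z ≈ 205 kPa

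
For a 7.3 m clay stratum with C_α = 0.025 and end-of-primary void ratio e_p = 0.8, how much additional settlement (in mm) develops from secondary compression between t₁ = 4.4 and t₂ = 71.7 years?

S_s ≈ 123 mm

Secondary compression: S_s = C_α·H/(1+e_p)·log₁₀(t₂/t₁)
S_s = 0.025×7.3/(1+0.8)×log₁₀(71.7/4.4)
    = 0.1014 × 1.212 = 0.1229 m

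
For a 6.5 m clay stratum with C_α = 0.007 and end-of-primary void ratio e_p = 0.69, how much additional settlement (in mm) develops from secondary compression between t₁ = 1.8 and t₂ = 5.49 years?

S_s ≈ 13 mm

Secondary compression: S_s = C_α·H/(1+e_p)·log₁₀(t₂/t₁)
S_s = 0.007×6.5/(1+0.69)×log₁₀(5.49/1.8)
    = 0.02692 × 0.4843 = 0.01304 m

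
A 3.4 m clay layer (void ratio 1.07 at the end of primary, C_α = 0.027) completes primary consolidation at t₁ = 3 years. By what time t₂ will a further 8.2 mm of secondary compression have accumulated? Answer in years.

t₂ ≈ 4.59 years

S_s = C_α·H/(1+e_p)·log₁₀(t₂/t₁) ⇒ log₁₀(t₂/t₁) = S_s·(1+e_p)/(C_α·H).
log₁₀(t₂/t₁) = 0.0082 × (1+1.07) / (0.027×3.4) = 0.1849
t₂ = t₁ × 10^0.1849 = 3 × 1.531 = 4.592 years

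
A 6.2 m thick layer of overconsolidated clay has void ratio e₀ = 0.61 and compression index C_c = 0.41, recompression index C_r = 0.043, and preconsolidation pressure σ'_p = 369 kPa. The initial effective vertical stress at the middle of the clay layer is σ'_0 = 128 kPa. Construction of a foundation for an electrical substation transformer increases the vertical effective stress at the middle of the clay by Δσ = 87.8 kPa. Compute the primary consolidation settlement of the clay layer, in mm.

Final effective stress: σ'_f = 128 + 87.8 = 215.8 kPa.
σ'_f = 215.8 ≤ σ'_p = 369 kPa, so the clay remains overconsolidated and only the recompression index applies:
S_c = C_r·H/(1+e₀)·log₁₀(σ'_f/σ'_0) = 0.043×6.2/1.61×log₁₀(215.8/128)
    = 0.16559 × 0.22684 = 0.03756 m

S_c ≈ 37.6 mm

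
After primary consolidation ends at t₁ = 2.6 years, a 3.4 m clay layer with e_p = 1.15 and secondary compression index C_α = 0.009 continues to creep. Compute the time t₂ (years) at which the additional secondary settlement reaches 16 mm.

t₂ ≈ 34.6 years

S_s = C_α·H/(1+e_p)·log₁₀(t₂/t₁) ⇒ log₁₀(t₂/t₁) = S_s·(1+e_p)/(C_α·H).
log₁₀(t₂/t₁) = 0.016 × (1+1.15) / (0.009×3.4) = 1.124
t₂ = t₁ × 10^1.124 = 2.6 × 13.31 = 34.61 years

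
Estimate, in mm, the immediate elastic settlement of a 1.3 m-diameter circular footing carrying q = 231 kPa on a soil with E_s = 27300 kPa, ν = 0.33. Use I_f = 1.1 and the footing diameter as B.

Immediate (elastic) settlement: S_e = q·B·(1−ν²)/E_s · I_f.
S_e = 231 × 1.3 × (1 − 0.33²) / 27300 × 1.1
    = 231 × 1.3 × 0.8911 / 27300 × 1.1
    = 0.01078 m = 10.78 mm

S_e ≈ 10.8 mm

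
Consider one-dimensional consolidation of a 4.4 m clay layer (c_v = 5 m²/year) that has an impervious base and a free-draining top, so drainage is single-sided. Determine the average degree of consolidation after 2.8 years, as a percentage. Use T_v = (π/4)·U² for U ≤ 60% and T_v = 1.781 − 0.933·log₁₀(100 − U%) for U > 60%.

U ≈ 86.4 %

Drainage path length: H_d = H = 4.4 m (single drainage).
T_v = c_v·t/H_d² = 5×2.8/4.4² = 0.72314.
T_v = 0.72314 corresponds to the U > 60% branch:
U = 1 − 10^((1.781 − T_v)/0.933)/100 = 0.8639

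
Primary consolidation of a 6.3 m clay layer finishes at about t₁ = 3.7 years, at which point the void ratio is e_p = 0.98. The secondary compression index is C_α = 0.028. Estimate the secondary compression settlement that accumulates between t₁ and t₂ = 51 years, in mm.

S_s ≈ 102 mm

Secondary compression: S_s = C_α·H/(1+e_p)·log₁₀(t₂/t₁)
S_s = 0.028×6.3/(1+0.98)×log₁₀(51/3.7)
    = 0.08909 × 1.139 = 0.1015 m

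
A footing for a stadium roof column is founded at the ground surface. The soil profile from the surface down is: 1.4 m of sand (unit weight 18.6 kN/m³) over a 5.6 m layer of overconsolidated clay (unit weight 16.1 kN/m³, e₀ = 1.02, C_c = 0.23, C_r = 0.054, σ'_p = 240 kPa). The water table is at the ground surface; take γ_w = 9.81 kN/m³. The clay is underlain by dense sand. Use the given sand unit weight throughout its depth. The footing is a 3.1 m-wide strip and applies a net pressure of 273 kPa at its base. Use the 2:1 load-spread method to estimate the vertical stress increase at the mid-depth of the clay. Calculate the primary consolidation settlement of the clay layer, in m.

Mid-depth of clay below the ground surface: z = 1.4 + 5.6/2 = 4.2 m.
Total vertical stress at mid-clay: σ_v = 18.6×1.4 + 16.1×2.8 = 71.12 kPa.
Pore pressure: u = 9.81×(4.2 − 0) = 41.202 kPa.
Initial effective stress: σ'_0 = σ_v − u = 71.12 − 41.202 = 29.918 kPa.
Stress increase at mid-clay by the 2:1 spreading method:
Δσ = qB/(B+z) = 273×3.1/(3.1+4.2) = 115.93 kPa
Final effective stress: σ'_f = 29.918 + 115.93 = 145.85 kPa.
σ'_f = 145.85 ≤ σ'_p = 240 kPa, so the clay remains overconsolidated and only the recompression index applies:
S_c = C_r·H/(1+e₀)·log₁₀(σ'_f/σ'_0) = 0.054×5.6/2.02×log₁₀(145.85/29.918)
    = 0.1497 × 0.68797 = 0.103 m

S_c ≈ 0.103 m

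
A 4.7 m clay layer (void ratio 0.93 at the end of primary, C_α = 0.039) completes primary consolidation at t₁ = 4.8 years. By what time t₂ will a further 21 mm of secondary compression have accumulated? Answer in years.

S_s = C_α·H/(1+e_p)·log₁₀(t₂/t₁) ⇒ log₁₀(t₂/t₁) = S_s·(1+e_p)/(C_α·H).
log₁₀(t₂/t₁) = 0.021 × (1+0.93) / (0.039×4.7) = 0.2211
t₂ = t₁ × 10^0.2211 = 4.8 × 1.664 = 7.986 years

t₂ ≈ 7.99 years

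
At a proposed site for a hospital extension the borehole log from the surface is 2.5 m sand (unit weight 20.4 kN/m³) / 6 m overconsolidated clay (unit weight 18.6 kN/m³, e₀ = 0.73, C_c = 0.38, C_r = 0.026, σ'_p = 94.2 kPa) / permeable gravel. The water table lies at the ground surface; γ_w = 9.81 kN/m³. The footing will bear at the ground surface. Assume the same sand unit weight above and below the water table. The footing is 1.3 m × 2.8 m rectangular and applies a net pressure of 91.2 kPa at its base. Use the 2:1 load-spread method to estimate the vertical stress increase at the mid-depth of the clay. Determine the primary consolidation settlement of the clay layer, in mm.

Mid-depth of clay below the ground surface: z = 2.5 + 6/2 = 5.5 m.
Total vertical stress at mid-clay: σ_v = 20.4×2.5 + 18.6×3 = 106.8 kPa.
Pore pressure: u = 9.81×(5.5 − 0) = 53.955 kPa.
Initial effective stress: σ'_0 = σ_v − u = 106.8 − 53.955 = 52.845 kPa.
Stress increase at mid-clay by the 2:1 spreading method:
Δσ = qBL/((B+z)(L+z)) = 91.2×1.3×2.8/((1.3+5.5)(2.8+5.5)) = 5.8818 kPa
Final effective stress: σ'_f = 52.845 + 5.8818 = 58.727 kPa.
σ'_f = 58.727 ≤ σ'_p = 94.2 kPa, so the clay remains overconsolidated and only the recompression index applies:
S_c = C_r·H/(1+e₀)·log₁₀(σ'_f/σ'_0) = 0.026×6/1.73×log₁₀(58.727/52.845)
    = 0.090173 × 0.045834 = 0.004133 m

S_c ≈ 4.13 mm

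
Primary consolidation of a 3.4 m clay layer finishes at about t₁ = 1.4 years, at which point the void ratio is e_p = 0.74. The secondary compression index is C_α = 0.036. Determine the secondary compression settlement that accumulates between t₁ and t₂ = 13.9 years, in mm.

S_s ≈ 70.1 mm

Secondary compression: S_s = C_α·H/(1+e_p)·log₁₀(t₂/t₁)
S_s = 0.036×3.4/(1+0.74)×log₁₀(13.9/1.4)
    = 0.07034 × 0.9969 = 0.07013 m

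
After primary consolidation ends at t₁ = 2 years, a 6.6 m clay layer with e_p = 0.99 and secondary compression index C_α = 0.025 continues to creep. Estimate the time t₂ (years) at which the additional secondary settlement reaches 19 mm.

t₂ ≈ 3.39 years

S_s = C_α·H/(1+e_p)·log₁₀(t₂/t₁) ⇒ log₁₀(t₂/t₁) = S_s·(1+e_p)/(C_α·H).
log₁₀(t₂/t₁) = 0.019 × (1+0.99) / (0.025×6.6) = 0.2292
t₂ = t₁ × 10^0.2292 = 2 × 1.695 = 3.39 years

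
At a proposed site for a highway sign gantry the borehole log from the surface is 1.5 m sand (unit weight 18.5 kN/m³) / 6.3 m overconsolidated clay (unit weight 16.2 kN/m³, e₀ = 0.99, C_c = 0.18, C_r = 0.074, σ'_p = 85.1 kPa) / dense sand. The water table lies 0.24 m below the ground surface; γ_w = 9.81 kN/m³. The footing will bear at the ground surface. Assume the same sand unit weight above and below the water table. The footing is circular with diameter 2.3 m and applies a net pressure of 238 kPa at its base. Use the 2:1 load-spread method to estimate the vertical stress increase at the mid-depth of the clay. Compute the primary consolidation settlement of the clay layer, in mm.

Mid-depth of clay below the ground surface: z = 1.5 + 6.3/2 = 4.65 m.
Total vertical stress at mid-clay: σ_v = 18.5×1.5 + 16.2×3.15 = 78.78 kPa.
Pore pressure: u = 9.81×(4.65 − 0.24) = 43.262 kPa.
Initial effective stress: σ'_0 = σ_v − u = 78.78 − 43.262 = 35.518 kPa.
Stress increase at mid-clay by the 2:1 spreading method:
Δσ ≈ qD²/(D+z)² = 238×2.3²/(2.3+4.65)² = 26.065 kPa
Final effective stress: σ'_f = 35.518 + 26.065 = 61.583 kPa.
σ'_f = 61.583 ≤ σ'_p = 85.1 kPa, so the clay remains overconsolidated and only the recompression index applies:
S_c = C_r·H/(1+e₀)·log₁₀(σ'_f/σ'_0) = 0.074×6.3/1.99×log₁₀(61.583/35.518)
    = 0.23427 × 0.23901 = 0.05599 m

S_c ≈ 56 mm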